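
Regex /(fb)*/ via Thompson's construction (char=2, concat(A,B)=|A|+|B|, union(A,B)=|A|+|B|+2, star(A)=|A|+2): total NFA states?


Syntax tree has 2 char leaf(s), 0 union(s), 1 star(s)
chars contribute 2×2 = 4; each union adds +2; each star adds +2
Total: 4 + 0 + 2 = 6 states


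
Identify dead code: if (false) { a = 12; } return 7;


condition is constant false, so the whole block is unreachable
Dead: 'if (false) { a = 12; }'


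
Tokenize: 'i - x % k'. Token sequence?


Scan left to right, longest-match per lexeme
Tokens: ID(i), OP(-), ID(x), OP(%), ID(k)


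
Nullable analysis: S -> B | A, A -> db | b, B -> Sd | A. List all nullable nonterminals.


A nonterminal is nullable iff some alternative derives ε (directly, or every symbol in it is nullable)
Nullable: {}


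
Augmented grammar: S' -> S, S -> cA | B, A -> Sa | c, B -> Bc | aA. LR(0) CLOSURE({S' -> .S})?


Start: S' -> .S
For each item with dot before a nonterminal B, add B -> .γ for every B-production
Closure: [S' -> .S, S -> .cA, S -> .B, B -> .Bc, B -> .aA]


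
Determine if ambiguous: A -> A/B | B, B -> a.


precedence layered via separate nonterminal B: deterministic
Unambiguous


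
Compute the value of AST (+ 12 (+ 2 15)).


Evaluate inner: (+ 2 15) = 17
Evaluate root: (+ 12 17) = 29
Result: 29


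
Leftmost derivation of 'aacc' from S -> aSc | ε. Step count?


Derivation: S => aSc => aaScc => aacc
Steps: 3


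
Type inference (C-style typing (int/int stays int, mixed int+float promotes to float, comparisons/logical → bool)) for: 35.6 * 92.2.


Operand types: float * float
Rule: mixed int/float promotes to float; int/int stays int
Result type: float


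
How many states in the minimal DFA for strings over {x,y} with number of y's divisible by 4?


Track (count of y) mod 4: states 0..3, accept at 0
Minimal DFA: 4 states


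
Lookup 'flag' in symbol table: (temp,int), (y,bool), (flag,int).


Lookup 'flag' → type int


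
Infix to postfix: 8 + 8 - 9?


Left to right (same or higher precedence on left)
Postfix: 8 8 + 9 -


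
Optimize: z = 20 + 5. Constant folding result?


20 + 5 = 25 at compile time
Optimized: z = 25


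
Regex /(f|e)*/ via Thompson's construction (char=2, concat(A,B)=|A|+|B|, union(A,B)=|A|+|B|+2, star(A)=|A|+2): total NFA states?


Syntax tree has 2 char leaf(s), 1 union(s), 1 star(s)
chars contribute 2×2 = 4; each union adds +2; each star adds +2
Total: 4 + 2 + 2 = 8 states


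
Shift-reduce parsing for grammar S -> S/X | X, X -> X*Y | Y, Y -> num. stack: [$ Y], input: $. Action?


'Y' (not preceded by X*) is the handle for X -> Y
Action: reduce (X -> Y)


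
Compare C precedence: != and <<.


'<<' is shift (level 8); '!=' is equality (level 6)
Higher level binds tighter
'<<' has higher precedence than '!='


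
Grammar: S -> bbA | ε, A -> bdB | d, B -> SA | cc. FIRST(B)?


Per alternative of B: FIRST(SA) = {b, d}; FIRST(cc) = {c}
FIRST(B) = {b, c, d}


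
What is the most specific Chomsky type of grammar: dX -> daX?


LHS has context (more than one symbol) and |LHS| ≤ |RHS|
Classification: Type 1 (Context-Sensitive)


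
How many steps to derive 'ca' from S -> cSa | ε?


Derivation: S => cSa => ca
Steps: 2


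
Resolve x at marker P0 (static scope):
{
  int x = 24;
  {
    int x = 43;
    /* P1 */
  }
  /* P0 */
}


x declared in the same block as P0
x = 24


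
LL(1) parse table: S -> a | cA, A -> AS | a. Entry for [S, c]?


For [S, c]: 'c' ∈ FIRST(cA)
Entry: S -> cA


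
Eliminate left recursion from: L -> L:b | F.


Left-recursive alternatives: L:b; non-recursive: F
Introduce L': L -> FL', L' -> :bL' | ε


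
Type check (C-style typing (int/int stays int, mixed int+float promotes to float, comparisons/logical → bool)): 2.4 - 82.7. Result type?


Operand types: float - float
Rule: mixed int/float promotes to float; int/int stays int
Result type: float


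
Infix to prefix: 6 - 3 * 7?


'*' binds tighter: tree is (- 6 (* 3 7))
Prefix: - 6 * 3 7


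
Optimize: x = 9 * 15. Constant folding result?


9 * 15 = 135 at compile time
Optimized: x = 135


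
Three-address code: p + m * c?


Break into single-operator statements:
t1 = m * c
t2 = p + t1


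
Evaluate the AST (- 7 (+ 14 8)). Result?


Evaluate inner: (+ 14 8) = 22
Evaluate root: (- 7 22) = -15
Result: -15


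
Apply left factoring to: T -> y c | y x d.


Common prefix: 'y'
Factored: T -> y T', T' -> c | x d


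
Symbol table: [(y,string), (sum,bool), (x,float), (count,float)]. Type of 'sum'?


Lookup 'sum' → type bool


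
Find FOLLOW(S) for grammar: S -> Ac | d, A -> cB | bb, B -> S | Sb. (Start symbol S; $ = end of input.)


$ ∈ FOLLOW(S). For each A -> αBβ: add FIRST(β)\{ε} to FOLLOW(B); if β nullable, add FOLLOW(A).
FOLLOW(S) = {$, b, c}


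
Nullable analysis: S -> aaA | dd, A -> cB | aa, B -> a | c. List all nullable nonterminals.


A nonterminal is nullable iff some alternative derives ε (directly, or every symbol in it is nullable)
Nullable: {}


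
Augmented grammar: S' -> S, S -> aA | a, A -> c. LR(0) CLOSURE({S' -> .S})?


Start: S' -> .S
For each item with dot before a nonterminal B, add B -> .γ for every B-production
Closure: [S' -> .S, S -> .aA, S -> .a]


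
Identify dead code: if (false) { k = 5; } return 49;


condition is constant false, so the whole block is unreachable
Dead: 'if (false) { k = 5; }'


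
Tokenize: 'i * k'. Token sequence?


Scan left to right, longest-match per lexeme
Tokens: ID(i), OP(*), ID(k)


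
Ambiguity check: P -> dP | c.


right-linear, alternatives start with distinct terminals 'd' vs 'c': unique leftmost derivation
Unambiguous


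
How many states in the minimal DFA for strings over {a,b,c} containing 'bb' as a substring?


KMP-style automaton: 2 progress states + 1 absorbing accept = 3
Minimal DFA: 3 states


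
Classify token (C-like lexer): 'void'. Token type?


Pattern: reserved word
Type: KEYWORD


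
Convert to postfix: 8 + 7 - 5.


Left to right (same or higher precedence on left)
Postfix: 8 7 + 5 -


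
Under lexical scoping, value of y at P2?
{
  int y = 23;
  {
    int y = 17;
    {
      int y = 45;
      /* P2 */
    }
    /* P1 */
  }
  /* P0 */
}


y declared in the same block as P2
y = 45


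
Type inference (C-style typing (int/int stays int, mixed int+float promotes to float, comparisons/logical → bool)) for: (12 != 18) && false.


Operand types: bool && bool
Rule: logical operators take bool operands and yield bool
Result type: bool


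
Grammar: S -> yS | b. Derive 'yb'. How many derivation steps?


Derivation: S => yS => yb
Steps: 2


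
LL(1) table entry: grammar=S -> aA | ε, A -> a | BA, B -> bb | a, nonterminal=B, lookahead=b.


For [B, b]: 'b' ∈ FIRST(bb)
Entry: B -> bb


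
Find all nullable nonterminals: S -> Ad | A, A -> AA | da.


A nonterminal is nullable iff some alternative derives ε (directly, or every symbol in it is nullable)
Nullable: {}


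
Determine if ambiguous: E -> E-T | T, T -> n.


precedence layered via separate nonterminal T: deterministic
Unambiguous


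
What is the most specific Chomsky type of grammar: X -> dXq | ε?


Single nonterminal LHS, but d^n q^n is not regular
Classification: Type 2 (Context-Free)


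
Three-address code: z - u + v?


Break into single-operator statements:
t1 = z - u
t2 = t1 + v


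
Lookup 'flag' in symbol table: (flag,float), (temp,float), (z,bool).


Lookup 'flag' → type float


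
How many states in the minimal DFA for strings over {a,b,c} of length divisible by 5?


Track length mod 5: states 0..4, accept at 0
Minimal DFA: 5 states


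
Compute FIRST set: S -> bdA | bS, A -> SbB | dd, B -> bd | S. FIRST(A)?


Per alternative of A: FIRST(SbB) = {b}; FIRST(dd) = {d}
FIRST(A) = {b, d}


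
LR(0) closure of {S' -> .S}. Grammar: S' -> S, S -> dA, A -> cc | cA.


Start: S' -> .S
For each item with dot before a nonterminal B, add B -> .γ for every B-production
Closure: [S' -> .S, S -> .dA]


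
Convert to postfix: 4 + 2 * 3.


* has higher precedence, evaluate 2*3 first
Postfix: 4 2 3 * +


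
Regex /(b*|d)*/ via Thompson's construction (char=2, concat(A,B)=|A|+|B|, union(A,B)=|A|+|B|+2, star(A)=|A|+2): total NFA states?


Syntax tree has 2 char leaf(s), 1 union(s), 2 star(s)
chars contribute 2×2 = 4; each union adds +2; each star adds +2
Total: 4 + 2 + 4 = 10 states


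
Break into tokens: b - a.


Scan left to right, longest-match per lexeme
Tokens: ID(b), OP(-), ID(a)


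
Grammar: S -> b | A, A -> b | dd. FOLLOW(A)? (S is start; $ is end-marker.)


$ ∈ FOLLOW(S). For each A -> αBβ: add FIRST(β)\{ε} to FOLLOW(B); if β nullable, add FOLLOW(A).
FOLLOW(A) = {$}


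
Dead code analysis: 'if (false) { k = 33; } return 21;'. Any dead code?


condition is constant false, so the whole block is unreachable
Dead: 'if (false) { k = 33; }'


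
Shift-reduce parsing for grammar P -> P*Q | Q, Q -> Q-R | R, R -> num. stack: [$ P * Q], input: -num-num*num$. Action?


'-' can extend Q; shift to build Q -> Q-R
Action: shift


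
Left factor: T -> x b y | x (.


Common prefix: 'x'
Factored: T -> x T', T' -> b y | (


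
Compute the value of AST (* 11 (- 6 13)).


Evaluate inner: (- 6 13) = -7
Evaluate root: (* 11 -7) = -77
Result: -77


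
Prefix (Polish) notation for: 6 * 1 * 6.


left-to-right (same/higher precedence on left): tree is (* (* 6 1) 6)
Prefix: * * 6 1 6


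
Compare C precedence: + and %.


'%' is multiplicative (level 10); '+' is additive (level 9)
Higher level binds tighter
'%' has higher precedence than '+'


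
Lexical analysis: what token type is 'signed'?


Pattern: reserved word
Type: KEYWORD


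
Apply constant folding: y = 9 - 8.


9 - 8 = 1 at compile time
Optimized: y = 1


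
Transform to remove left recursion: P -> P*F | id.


Left-recursive alternatives: P*F; non-recursive: id
Introduce P': P -> idP', P' -> *FP' | ε


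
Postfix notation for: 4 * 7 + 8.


Left to right (same or higher precedence on left)
Postfix: 4 7 * 8 +


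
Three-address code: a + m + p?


Break into single-operator statements:
t1 = a + m
t2 = t1 + p


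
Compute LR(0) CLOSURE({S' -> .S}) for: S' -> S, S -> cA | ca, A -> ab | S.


Start: S' -> .S
For each item with dot before a nonterminal B, add B -> .γ for every B-production
Closure: [S' -> .S, S -> .cA, S -> .ca]


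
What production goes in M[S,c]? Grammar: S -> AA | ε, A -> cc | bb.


For [S, c]: 'c' ∈ FIRST(AA)
Entry: S -> AA


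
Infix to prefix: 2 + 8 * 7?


'*' binds tighter: tree is (+ 2 (* 8 7))
Prefix: + 2 * 8 7


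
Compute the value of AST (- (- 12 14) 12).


Evaluate inner: (- 12 14) = -2
Evaluate root: (- -2 12) = -14
Result: -14


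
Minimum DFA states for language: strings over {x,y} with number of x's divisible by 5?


Track (count of x) mod 5: states 0..4, accept at 0
Minimal DFA: 5 states


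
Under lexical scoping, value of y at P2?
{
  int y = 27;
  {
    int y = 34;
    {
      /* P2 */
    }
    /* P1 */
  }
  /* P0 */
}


P2's block does not declare y; resolves to the enclosing declaration at depth 1
y = 34


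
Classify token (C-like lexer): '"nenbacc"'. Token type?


Pattern: double-quoted sequence
Type: STRING_LITERAL


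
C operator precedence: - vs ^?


'-' is additive (level 9); '^' is bitwise XOR (level 4)
Higher level binds tighter
'-' has higher precedence than '^'


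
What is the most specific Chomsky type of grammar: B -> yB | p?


Right-linear: every RHS is a terminal or a terminal followed by one nonterminal
Classification: Type 3 (Regular)


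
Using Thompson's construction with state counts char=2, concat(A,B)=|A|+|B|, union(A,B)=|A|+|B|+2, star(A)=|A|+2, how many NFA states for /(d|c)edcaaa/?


Syntax tree has 8 char leaf(s), 1 union(s), 0 star(s)
chars contribute 8×2 = 16; each union adds +2; each star adds +2
Total: 16 + 2 + 0 = 18 states


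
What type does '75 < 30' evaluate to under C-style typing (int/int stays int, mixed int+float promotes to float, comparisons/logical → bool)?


Operand types: int < int
Rule: comparison yields bool
Result type: bool


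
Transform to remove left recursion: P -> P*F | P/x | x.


Left-recursive alternatives: P*F, P/x; non-recursive: x
Introduce P': P -> xP', P' -> *FP' | /xP' | ε


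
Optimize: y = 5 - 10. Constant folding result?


5 - 10 = -5 at compile time
Optimized: y = -5


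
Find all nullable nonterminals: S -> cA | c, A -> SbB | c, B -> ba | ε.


A nonterminal is nullable iff some alternative derives ε (directly, or every symbol in it is nullable)
Nullable: {B}


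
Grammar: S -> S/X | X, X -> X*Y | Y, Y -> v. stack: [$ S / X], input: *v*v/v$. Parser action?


'*' can extend X; shift to build X -> X*Y
Action: shift


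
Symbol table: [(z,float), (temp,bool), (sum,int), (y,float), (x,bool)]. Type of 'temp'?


Lookup 'temp' → type bool


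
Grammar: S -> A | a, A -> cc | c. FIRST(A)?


Per alternative of A: FIRST(cc) = {c}; FIRST(c) = {c}
FIRST(A) = {c}


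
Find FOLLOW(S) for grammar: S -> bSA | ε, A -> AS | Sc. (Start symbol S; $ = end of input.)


$ ∈ FOLLOW(S). For each A -> αBβ: add FIRST(β)\{ε} to FOLLOW(B); if β nullable, add FOLLOW(A).
FOLLOW(S) = {$, b, c}


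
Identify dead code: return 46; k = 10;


statement follows a return and is unreachable
Dead: 'k = 10'


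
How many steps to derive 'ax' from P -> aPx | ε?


Derivation: P => aPx => ax
Steps: 2


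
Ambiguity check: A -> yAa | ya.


balanced y^n…a^n: each string has a unique parse
Unambiguous


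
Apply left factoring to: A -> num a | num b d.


Common prefix: 'num'
Factored: A -> num A', A' -> a | b d


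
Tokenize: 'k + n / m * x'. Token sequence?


Scan left to right, longest-match per lexeme
Tokens: ID(k), OP(+), ID(n), OP(/), ID(m), OP(*), ID(x)


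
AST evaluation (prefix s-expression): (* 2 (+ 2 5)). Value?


Evaluate inner: (+ 2 5) = 7
Evaluate root: (* 2 7) = 14
Result: 14


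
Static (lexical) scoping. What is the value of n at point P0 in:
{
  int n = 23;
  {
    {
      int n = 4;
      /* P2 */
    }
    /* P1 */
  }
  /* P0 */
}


n declared in the same block as P0
n = 23


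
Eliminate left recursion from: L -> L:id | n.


Left-recursive alternatives: L:id; non-recursive: n
Introduce L': L -> nL', L' -> :idL' | ε


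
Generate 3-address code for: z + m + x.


Break into single-operator statements:
t1 = z + m
t2 = t1 + x


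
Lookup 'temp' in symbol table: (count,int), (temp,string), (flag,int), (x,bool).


Lookup 'temp' → type string


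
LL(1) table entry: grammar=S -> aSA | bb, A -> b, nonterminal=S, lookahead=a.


For [S, a]: 'a' ∈ FIRST(aSA)
Entry: S -> aSA


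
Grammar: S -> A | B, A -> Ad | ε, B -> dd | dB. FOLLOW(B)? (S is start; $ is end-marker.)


$ ∈ FOLLOW(S). For each A -> αBβ: add FIRST(β)\{ε} to FOLLOW(B); if β nullable, add FOLLOW(A).
FOLLOW(B) = {$}


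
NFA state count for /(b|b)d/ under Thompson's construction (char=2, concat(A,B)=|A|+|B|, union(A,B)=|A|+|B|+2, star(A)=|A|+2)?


Syntax tree has 3 char leaf(s), 1 union(s), 0 star(s)
chars contribute 3×2 = 6; each union adds +2; each star adds +2
Total: 6 + 2 + 0 = 8 states


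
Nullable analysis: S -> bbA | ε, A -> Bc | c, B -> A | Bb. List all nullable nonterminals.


A nonterminal is nullable iff some alternative derives ε (directly, or every symbol in it is nullable)
Nullable: {S}


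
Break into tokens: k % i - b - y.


Scan left to right, longest-match per lexeme
Tokens: ID(k), OP(%), ID(i), OP(-), ID(b), OP(-), ID(y)


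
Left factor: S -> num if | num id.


Common prefix: 'num'
Factored: S -> num S', S' -> if | id


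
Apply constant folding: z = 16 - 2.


16 - 2 = 14 at compile time
Optimized: z = 14


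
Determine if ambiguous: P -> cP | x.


right-linear, alternatives start with distinct terminals 'c' vs 'x': unique leftmost derivation
Unambiguous


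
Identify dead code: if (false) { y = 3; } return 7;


condition is constant false, so the whole block is unreachable
Dead: 'if (false) { y = 3; }'


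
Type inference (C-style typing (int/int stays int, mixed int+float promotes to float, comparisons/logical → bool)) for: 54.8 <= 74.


Operand types: float <= int
Rule: comparison yields bool
Result type: bool


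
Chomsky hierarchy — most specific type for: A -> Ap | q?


Left-linear: every RHS is a terminal or one nonterminal followed by a terminal
Classification: Type 3 (Regular)


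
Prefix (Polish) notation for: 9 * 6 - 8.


left-to-right (same/higher precedence on left): tree is (- (* 9 6) 8)
Prefix: - * 9 6 8


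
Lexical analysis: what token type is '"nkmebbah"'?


Pattern: double-quoted sequence
Type: STRING_LITERAL


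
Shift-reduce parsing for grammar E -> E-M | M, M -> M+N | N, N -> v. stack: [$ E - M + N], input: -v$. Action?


handle 'M+N' on top
Action: reduce (M -> M+N)


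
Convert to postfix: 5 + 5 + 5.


Left to right (same or higher precedence on left)
Postfix: 5 5 + 5 +


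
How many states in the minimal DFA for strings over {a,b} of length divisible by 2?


Track length mod 2: states 0..1, accept at 0
Minimal DFA: 2 states


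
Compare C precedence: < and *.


'*' is multiplicative (level 10); '<' is relational (level 7)
Higher level binds tighter
'*' has higher precedence than '<'


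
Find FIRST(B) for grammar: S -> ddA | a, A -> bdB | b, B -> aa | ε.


Per alternative of B: FIRST(aa) = {a}; FIRST(ε) = {ε}
FIRST(B) = {a, ε}


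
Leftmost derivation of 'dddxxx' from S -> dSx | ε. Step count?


Derivation: S => dSx => ddSxx => dddSxxx => dddxxx
Steps: 4


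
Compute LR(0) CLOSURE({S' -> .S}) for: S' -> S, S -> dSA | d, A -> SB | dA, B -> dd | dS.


Start: S' -> .S
For each item with dot before a nonterminal B, add B -> .γ for every B-production
Closure: [S' -> .S, S -> .dSA, S -> .d]


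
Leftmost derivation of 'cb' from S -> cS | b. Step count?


Derivation: S => cS => cb
Steps: 2


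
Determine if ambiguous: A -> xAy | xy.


balanced x^n…y^n: each string has a unique parse
Unambiguous


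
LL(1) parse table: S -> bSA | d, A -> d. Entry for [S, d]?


For [S, d]: 'd' ∈ FIRST(d)
Entry: S -> d


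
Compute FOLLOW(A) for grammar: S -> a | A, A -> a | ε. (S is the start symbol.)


$ ∈ FOLLOW(S). For each A -> αBβ: add FIRST(β)\{ε} to FOLLOW(B); if β nullable, add FOLLOW(A).
FOLLOW(A) = {$}


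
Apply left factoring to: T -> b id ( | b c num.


Common prefix: 'b'
Factored: T -> b T', T' -> id ( | c num


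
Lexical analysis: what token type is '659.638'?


Pattern: digits with a decimal point
Type: FLOAT_LITERAL


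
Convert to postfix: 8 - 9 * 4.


* has higher precedence, evaluate 9*4 first
Postfix: 8 9 4 * -


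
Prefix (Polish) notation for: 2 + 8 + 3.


left-to-right (same/higher precedence on left): tree is (+ (+ 2 8) 3)
Prefix: + + 2 8 3


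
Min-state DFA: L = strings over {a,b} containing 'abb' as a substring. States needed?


KMP-style automaton: 3 progress states + 1 absorbing accept = 4
Minimal DFA: 4 states


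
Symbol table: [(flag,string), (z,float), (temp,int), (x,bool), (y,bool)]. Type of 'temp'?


Lookup 'temp' → type int


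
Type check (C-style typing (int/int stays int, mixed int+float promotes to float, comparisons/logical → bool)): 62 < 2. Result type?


Operand types: int < int
Rule: comparison yields bool
Result type: bool


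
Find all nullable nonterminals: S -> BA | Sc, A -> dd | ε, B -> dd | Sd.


A nonterminal is nullable iff some alternative derives ε (directly, or every symbol in it is nullable)
Nullable: {A}


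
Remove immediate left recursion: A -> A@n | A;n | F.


Left-recursive alternatives: A@n, A;n; non-recursive: F
Introduce A': A -> FA', A' -> @nA' | ;nA' | ε


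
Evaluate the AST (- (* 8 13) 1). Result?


Evaluate inner: (* 8 13) = 104
Evaluate root: (- 104 1) = 103
Result: 103


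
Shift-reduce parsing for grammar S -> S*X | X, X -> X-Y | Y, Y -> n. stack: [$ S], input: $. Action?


start symbol S on stack, input exhausted
Action: accept


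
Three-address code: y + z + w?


Break into single-operator statements:
t1 = y + z
t2 = t1 + w


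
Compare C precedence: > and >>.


'>>' is shift (level 8); '>' is relational (level 7)
Higher level binds tighter
'>>' has higher precedence than '>'


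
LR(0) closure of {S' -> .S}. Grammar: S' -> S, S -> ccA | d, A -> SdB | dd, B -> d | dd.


Start: S' -> .S
For each item with dot before a nonterminal B, add B -> .γ for every B-production
Closure: [S' -> .S, S -> .ccA, S -> .d]


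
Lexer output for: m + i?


Scan left to right, longest-match per lexeme
Tokens: ID(m), OP(+), ID(i)


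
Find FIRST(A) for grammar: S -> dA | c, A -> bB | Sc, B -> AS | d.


Per alternative of A: FIRST(bB) = {b}; FIRST(Sc) = {c, d}
FIRST(A) = {b, c, d}


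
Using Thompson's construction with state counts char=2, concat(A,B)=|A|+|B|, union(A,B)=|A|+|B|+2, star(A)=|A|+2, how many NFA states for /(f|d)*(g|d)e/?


Syntax tree has 5 char leaf(s), 2 union(s), 1 star(s)
chars contribute 5×2 = 10; each union adds +2; each star adds +2
Total: 10 + 4 + 2 = 16 states


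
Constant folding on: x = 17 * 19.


17 * 19 = 323 at compile time
Optimized: x = 323


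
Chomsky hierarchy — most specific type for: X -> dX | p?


Right-linear: every RHS is a terminal or a terminal followed by one nonterminal
Classification: Type 3 (Regular)


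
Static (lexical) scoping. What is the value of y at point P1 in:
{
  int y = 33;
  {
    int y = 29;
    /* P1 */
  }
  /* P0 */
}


y declared in the same block as P1
y = 29


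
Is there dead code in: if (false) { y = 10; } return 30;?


condition is constant false, so the whole block is unreachable
Dead: 'if (false) { y = 10; }'


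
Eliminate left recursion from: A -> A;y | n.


Left-recursive alternatives: A;y; non-recursive: n
Introduce A': A -> nA', A' -> ;yA' | ε


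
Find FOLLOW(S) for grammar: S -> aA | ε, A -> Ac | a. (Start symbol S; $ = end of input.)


$ ∈ FOLLOW(S). For each A -> αBβ: add FIRST(β)\{ε} to FOLLOW(B); if β nullable, add FOLLOW(A).
FOLLOW(S) = {$}


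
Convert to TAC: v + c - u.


Break into single-operator statements:
t1 = v + c
t2 = t1 - u


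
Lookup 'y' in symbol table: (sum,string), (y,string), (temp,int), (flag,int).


Lookup 'y' → type string


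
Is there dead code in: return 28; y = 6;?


statement follows a return and is unreachable
Dead: 'y = 6'


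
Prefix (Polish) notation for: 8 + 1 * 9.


'*' binds tighter: tree is (+ 8 (* 1 9))
Prefix: + 8 * 1 9


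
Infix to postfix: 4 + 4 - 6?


Left to right (same or higher precedence on left)
Postfix: 4 4 + 6 -


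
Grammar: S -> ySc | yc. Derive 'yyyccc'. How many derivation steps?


Derivation: S => ySc => yyScc => yyyccc
Steps: 3


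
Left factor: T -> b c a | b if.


Common prefix: 'b'
Factored: T -> b T', T' -> c a | if


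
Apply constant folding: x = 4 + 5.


4 + 5 = 9 at compile time
Optimized: x = 9


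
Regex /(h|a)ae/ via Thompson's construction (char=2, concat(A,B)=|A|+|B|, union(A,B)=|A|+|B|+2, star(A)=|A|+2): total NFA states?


Syntax tree has 4 char leaf(s), 1 union(s), 0 star(s)
chars contribute 4×2 = 8; each union adds +2; each star adds +2
Total: 8 + 2 + 0 = 10 states


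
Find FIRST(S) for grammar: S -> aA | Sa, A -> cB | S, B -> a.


Per alternative of S: FIRST(aA) = {a}; FIRST(Sa) = {a}
FIRST(S) = {a}


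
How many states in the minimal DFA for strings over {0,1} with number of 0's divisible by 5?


Track (count of 0) mod 5: states 0..4, accept at 0
Minimal DFA: 5 states


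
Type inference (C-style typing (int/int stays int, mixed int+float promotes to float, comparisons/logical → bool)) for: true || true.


Operand types: bool || bool
Rule: logical operators take bool operands and yield bool
Result type: bool


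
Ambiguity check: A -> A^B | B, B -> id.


precedence layered via separate nonterminal B: deterministic
Unambiguous


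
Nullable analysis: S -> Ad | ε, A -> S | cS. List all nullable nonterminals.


A nonterminal is nullable iff some alternative derives ε (directly, or every symbol in it is nullable)
Nullable: {A, S}


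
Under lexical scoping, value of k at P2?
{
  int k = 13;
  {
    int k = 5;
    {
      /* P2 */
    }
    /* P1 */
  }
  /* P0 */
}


P2's block does not declare k; resolves to the enclosing declaration at depth 1
k = 5


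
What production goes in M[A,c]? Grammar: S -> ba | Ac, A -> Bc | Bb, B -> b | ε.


For [A, c]: 'c' ∈ FIRST(Bc)
Entry: A -> Bc


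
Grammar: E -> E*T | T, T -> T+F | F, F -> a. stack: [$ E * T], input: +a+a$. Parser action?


'+' can extend T; shift to build T -> T+F
Action: shift


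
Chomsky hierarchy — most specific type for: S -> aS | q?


Right-linear: every RHS is a terminal or a terminal followed by one nonterminal
Classification: Type 3 (Regular)


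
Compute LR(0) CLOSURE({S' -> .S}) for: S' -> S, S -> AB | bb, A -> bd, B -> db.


Start: S' -> .S
For each item with dot before a nonterminal B, add B -> .γ for every B-production
Closure: [S' -> .S, S -> .AB, S -> .bb, A -> .bd]


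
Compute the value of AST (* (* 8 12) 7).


Evaluate inner: (* 8 12) = 96
Evaluate root: (* 96 7) = 672
Result: 672


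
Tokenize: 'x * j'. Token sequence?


Scan left to right, longest-match per lexeme
Tokens: ID(x), OP(*), ID(j)


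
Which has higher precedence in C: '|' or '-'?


'-' is additive (level 9); '|' is bitwise OR (level 3)
Higher level binds tighter
'-' has higher precedence than '|'


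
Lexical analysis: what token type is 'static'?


Pattern: reserved word
Type: KEYWORD


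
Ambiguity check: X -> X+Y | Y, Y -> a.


precedence layered via separate nonterminal Y: deterministic
Unambiguous


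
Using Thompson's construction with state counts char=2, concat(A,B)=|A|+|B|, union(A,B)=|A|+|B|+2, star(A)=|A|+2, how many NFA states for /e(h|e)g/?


Syntax tree has 4 char leaf(s), 1 union(s), 0 star(s)
chars contribute 4×2 = 8; each union adds +2; each star adds +2
Total: 8 + 2 + 0 = 10 states


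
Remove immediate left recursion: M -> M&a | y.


Left-recursive alternatives: M&a; non-recursive: y
Introduce M': M -> yM', M' -> &aM' | ε


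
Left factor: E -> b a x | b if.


Common prefix: 'b'
Factored: E -> b E', E' -> a x | if


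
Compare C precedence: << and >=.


'<<' is shift (level 8); '>=' is relational (level 7)
Higher level binds tighter
'<<' has higher precedence than '>='


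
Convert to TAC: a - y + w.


Break into single-operator statements:
t1 = a - y
t2 = t1 + w


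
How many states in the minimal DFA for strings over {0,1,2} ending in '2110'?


Track the longest suffix of input matching a prefix of '2110': 5 classes (prefixes of length 0..4)
Minimal DFA: 5 states


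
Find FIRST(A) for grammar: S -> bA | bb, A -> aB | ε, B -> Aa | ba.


Per alternative of A: FIRST(aB) = {a}; FIRST(ε) = {ε}
FIRST(A) = {a, ε}


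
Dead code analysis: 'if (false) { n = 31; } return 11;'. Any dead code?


condition is constant false, so the whole block is unreachable
Dead: 'if (false) { n = 31; }'


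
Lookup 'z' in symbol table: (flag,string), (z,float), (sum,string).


Lookup 'z' → type float


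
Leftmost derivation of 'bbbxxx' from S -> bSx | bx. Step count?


Derivation: S => bSx => bbSxx => bbbxxx
Steps: 3


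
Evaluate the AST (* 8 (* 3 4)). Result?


Evaluate inner: (* 3 4) = 12
Evaluate root: (* 8 12) = 96
Result: 96


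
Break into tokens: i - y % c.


Scan left to right, longest-match per lexeme
Tokens: ID(i), OP(-), ID(y), OP(%), ID(c)


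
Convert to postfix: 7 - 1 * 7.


* has higher precedence, evaluate 1*7 first
Postfix: 7 1 7 * -


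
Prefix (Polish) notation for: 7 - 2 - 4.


left-to-right (same/higher precedence on left): tree is (- (- 7 2) 4)
Prefix: - - 7 2 4


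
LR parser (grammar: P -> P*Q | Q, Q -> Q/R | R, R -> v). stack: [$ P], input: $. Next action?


start symbol P on stack, input exhausted
Action: accept


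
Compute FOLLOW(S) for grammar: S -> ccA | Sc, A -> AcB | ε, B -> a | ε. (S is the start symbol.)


$ ∈ FOLLOW(S). For each A -> αBβ: add FIRST(β)\{ε} to FOLLOW(B); if β nullable, add FOLLOW(A).
FOLLOW(S) = {$, c}


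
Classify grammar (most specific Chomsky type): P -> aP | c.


Right-linear: every RHS is a terminal or a terminal followed by one nonterminal
Classification: Type 3 (Regular)


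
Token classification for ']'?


Pattern: delimiter/punctuation
Type: PUNCTUATION


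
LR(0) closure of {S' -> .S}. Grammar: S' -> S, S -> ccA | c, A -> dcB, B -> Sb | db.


Start: S' -> .S
For each item with dot before a nonterminal B, add B -> .γ for every B-production
Closure: [S' -> .S, S -> .ccA, S -> .c]


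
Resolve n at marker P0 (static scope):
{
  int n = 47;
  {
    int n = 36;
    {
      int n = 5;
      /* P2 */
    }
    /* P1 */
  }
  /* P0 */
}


n declared in the same block as P0
n = 47


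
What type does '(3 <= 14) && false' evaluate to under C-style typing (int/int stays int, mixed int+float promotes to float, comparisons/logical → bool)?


Operand types: bool && bool
Rule: logical operators take bool operands and yield bool
Result type: bool


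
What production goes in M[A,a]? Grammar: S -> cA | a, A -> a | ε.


For [A, a]: 'a' ∈ FIRST(a)
Entry: A -> a


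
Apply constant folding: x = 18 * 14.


18 * 14 = 252 at compile time
Optimized: x = 252


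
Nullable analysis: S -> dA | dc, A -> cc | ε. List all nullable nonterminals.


A nonterminal is nullable iff some alternative derives ε (directly, or every symbol in it is nullable)
Nullable: {A}


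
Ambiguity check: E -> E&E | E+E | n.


'n&n+n' has two parse trees (no precedence encoded between & and +)
Ambiguous


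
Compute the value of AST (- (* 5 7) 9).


Evaluate inner: (* 5 7) = 35
Evaluate root: (- 35 9) = 26
Result: 26


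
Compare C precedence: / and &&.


'/' is multiplicative (level 10); '&&' is logical AND (level 2)
Higher level binds tighter
'/' has higher precedence than '&&'


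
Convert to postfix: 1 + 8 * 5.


* has higher precedence, evaluate 8*5 first
Postfix: 1 8 5 * +


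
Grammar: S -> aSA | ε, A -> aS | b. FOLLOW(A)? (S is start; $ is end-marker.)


$ ∈ FOLLOW(S). For each A -> αBβ: add FIRST(β)\{ε} to FOLLOW(B); if β nullable, add FOLLOW(A).
FOLLOW(A) = {$, a, b}


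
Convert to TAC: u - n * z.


Break into single-operator statements:
t1 = n * z
t2 = u - t1


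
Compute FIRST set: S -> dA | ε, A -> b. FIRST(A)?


Per alternative of A: FIRST(b) = {b}
FIRST(A) = {b}


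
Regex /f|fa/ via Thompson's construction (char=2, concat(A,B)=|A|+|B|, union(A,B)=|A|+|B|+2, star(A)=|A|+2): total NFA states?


Syntax tree has 3 char leaf(s), 1 union(s), 0 star(s)
chars contribute 3×2 = 6; each union adds +2; each star adds +2
Total: 6 + 2 + 0 = 8 states


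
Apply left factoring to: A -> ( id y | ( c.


Common prefix: '('
Factored: A -> ( A', A' -> id y | c


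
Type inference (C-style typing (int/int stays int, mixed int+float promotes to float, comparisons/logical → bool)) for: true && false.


Operand types: bool && bool
Rule: logical operators take bool operands and yield bool
Result type: bool


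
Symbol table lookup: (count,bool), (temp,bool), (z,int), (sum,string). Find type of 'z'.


Lookup 'z' → type int


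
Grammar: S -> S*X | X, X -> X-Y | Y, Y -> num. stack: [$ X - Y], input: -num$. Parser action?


handle 'X-Y' on top
Action: reduce (X -> X-Y)


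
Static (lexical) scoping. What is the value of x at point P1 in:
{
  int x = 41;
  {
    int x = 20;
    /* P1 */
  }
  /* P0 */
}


x declared in the same block as P1
x = 20


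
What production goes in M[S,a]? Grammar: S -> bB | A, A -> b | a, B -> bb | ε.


For [S, a]: 'a' ∈ FIRST(A)
Entry: S -> A


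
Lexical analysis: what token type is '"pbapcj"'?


Pattern: double-quoted sequence
Type: STRING_LITERAL


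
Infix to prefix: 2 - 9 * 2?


'*' binds tighter: tree is (- 2 (* 9 2))
Prefix: - 2 * 9 2


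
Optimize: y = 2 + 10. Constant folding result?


2 + 10 = 12 at compile time
Optimized: y = 12


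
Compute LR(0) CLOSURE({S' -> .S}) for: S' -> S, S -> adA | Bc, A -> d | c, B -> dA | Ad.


Start: S' -> .S
For each item with dot before a nonterminal B, add B -> .γ for every B-production
Closure: [S' -> .S, S -> .adA, S -> .Bc, B -> .dA, B -> .Ad, A -> .d, A -> .c]


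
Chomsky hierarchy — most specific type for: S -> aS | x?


Right-linear: every RHS is a terminal or a terminal followed by one nonterminal
Classification: Type 3 (Regular)


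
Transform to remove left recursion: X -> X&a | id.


Left-recursive alternatives: X&a; non-recursive: id
Introduce X': X -> idX', X' -> &aX' | ε


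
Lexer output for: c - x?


Scan left to right, longest-match per lexeme
Tokens: ID(c), OP(-), ID(x)


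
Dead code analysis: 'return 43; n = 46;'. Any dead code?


statement follows a return and is unreachable
Dead: 'n = 46'


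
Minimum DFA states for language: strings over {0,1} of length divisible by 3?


Track length mod 3: states 0..2, accept at 0
Minimal DFA: 3 states


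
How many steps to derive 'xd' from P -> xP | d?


Derivation: P => xP => xd
Steps: 2


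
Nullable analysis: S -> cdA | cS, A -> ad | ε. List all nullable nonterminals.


A nonterminal is nullable iff some alternative derives ε (directly, or every symbol in it is nullable)
Nullable: {A}


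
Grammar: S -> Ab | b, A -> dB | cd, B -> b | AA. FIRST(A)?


Per alternative of A: FIRST(dB) = {d}; FIRST(cd) = {c}
FIRST(A) = {c, d}


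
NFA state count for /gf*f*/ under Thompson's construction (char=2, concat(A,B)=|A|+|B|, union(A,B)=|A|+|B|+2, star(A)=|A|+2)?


Syntax tree has 3 char leaf(s), 0 union(s), 2 star(s)
chars contribute 3×2 = 6; each union adds +2; each star adds +2
Total: 6 + 0 + 4 = 10 states


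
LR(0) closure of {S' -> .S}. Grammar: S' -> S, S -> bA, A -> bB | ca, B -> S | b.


Start: S' -> .S
For each item with dot before a nonterminal B, add B -> .γ for every B-production
Closure: [S' -> .S, S -> .bA]


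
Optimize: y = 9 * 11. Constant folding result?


9 * 11 = 99 at compile time
Optimized: y = 99


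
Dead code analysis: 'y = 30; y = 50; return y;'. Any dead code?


first assignment to y is overwritten before any read
Dead: 'y = 30'


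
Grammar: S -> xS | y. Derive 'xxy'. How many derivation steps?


Derivation: S => xS => xxS => xxy
Steps: 3


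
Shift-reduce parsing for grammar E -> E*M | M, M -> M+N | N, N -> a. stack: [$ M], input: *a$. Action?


lookahead ∉ {+} so M won't extend; reduce E -> M
Action: reduce (E -> M)


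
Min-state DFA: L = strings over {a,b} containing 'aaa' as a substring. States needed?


KMP-style automaton: 3 progress states + 1 absorbing accept = 4
Minimal DFA: 4 states


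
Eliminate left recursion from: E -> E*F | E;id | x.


Left-recursive alternatives: E*F, E;id; non-recursive: x
Introduce E': E -> xE', E' -> *FE' | ;idE' | ε


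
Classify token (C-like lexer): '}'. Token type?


Pattern: delimiter/punctuation
Type: PUNCTUATION


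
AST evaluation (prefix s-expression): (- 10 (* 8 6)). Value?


Evaluate inner: (* 8 6) = 48
Evaluate root: (- 10 48) = -38
Result: -38


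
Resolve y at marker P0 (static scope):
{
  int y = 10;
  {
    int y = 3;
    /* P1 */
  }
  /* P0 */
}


y declared in the same block as P0
y = 10


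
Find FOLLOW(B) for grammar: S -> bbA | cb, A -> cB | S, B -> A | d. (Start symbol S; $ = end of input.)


$ ∈ FOLLOW(S). For each A -> αBβ: add FIRST(β)\{ε} to FOLLOW(B); if β nullable, add FOLLOW(A).
FOLLOW(B) = {$}


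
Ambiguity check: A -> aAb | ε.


balanced a^n…b^n: each string has a unique parse
Unambiguous


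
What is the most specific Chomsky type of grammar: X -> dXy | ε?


Single nonterminal LHS, but d^n y^n is not regular
Classification: Type 2 (Context-Free)


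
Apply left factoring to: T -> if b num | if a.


Common prefix: 'if'
Factored: T -> if T', T' -> b num | a


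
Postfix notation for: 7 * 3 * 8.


Left to right (same or higher precedence on left)
Postfix: 7 3 * 8 *


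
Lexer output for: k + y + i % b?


Scan left to right, longest-match per lexeme
Tokens: ID(k), OP(+), ID(y), OP(+), ID(i), OP(%), ID(b)


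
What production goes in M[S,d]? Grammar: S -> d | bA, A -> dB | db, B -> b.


For [S, d]: 'd' ∈ FIRST(d)
Entry: S -> d


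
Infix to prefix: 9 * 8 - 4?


left-to-right (same/higher precedence on left): tree is (- (* 9 8) 4)
Prefix: - * 9 8 4


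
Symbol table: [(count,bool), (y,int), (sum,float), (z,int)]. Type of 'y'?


Lookup 'y' → type int


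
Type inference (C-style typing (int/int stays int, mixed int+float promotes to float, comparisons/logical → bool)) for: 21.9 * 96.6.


Operand types: float * float
Rule: mixed int/float promotes to float; int/int stays int
Result type: float


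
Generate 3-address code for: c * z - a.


Break into single-operator statements:
t1 = c * z
t2 = t1 - a


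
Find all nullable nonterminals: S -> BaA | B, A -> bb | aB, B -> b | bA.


A nonterminal is nullable iff some alternative derives ε (directly, or every symbol in it is nullable)
Nullable: {}


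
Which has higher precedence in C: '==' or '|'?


'==' is equality (level 6); '|' is bitwise OR (level 3)
Higher level binds tighter
'==' has higher precedence than '|'


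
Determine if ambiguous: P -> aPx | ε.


balanced a^n…x^n: each string has a unique parse
Unambiguous


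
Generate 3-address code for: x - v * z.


Break into single-operator statements:
t1 = v * z
t2 = x - t1


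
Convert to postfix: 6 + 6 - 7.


Left to right (same or higher precedence on left)
Postfix: 6 6 + 7 -


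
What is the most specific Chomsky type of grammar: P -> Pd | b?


Left-linear: every RHS is a terminal or one nonterminal followed by a terminal
Classification: Type 3 (Regular)


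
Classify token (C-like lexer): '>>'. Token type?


Pattern: operator symbol
Type: OPERATOR


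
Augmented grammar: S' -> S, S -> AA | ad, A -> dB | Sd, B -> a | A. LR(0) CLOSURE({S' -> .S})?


Start: S' -> .S
For each item with dot before a nonterminal B, add B -> .γ for every B-production
Closure: [S' -> .S, S -> .AA, S -> .ad, A -> .dB, A -> .Sd]


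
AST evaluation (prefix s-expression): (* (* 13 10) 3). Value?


Evaluate inner: (* 13 10) = 130
Evaluate root: (* 130 3) = 390
Result: 390


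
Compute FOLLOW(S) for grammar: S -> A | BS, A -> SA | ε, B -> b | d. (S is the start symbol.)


$ ∈ FOLLOW(S). For each A -> αBβ: add FIRST(β)\{ε} to FOLLOW(B); if β nullable, add FOLLOW(A).
FOLLOW(S) = {$, b, d}
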